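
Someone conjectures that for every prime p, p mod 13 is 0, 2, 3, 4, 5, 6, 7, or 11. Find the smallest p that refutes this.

A counterexample is any prime p such that the claim fails; we check each in order.
The first 8 eligible values, up to p = 19, all satisfy the conclusion.
p = 23: 23 mod 13 = 10 — not in {0, 2, 3, 4, 5, 6, 7, 11}.
Thus p = 23 disproves the claim, and no smaller p works.

p = 23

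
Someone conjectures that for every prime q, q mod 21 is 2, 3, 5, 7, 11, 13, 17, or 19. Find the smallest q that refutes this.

A counterexample is any prime q such that the claim fails; we check each in order.
The first 9 eligible values, up to q = 23, all satisfy the conclusion.
q = 29: 29 mod 21 = 8 — not in {2, 3, 5, 7, 11, 13, 17, 19}.
Thus q = 29 disproves the claim, and no smaller q works.

q = 29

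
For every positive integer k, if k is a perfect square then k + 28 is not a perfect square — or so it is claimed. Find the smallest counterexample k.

k = 1: 1 + 28 = 29, not a perfect square.
k = 4: 4 + 28 = 32, not a perfect square.
k = 9: 9 + 28 = 37, not a perfect square.
k = 16: 16 + 28 = 44, not a perfect square.
k = 25: 25 + 28 = 53, not a perfect square.
k = 36: 36 = 6² and 36 + 28 = 64 = 8².
Hence k = 36 is a counterexample.

k = 36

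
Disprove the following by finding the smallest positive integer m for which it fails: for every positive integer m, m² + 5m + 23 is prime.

m = 14

For m = 1, 2, 3, 4, …, 11, 12, 13 the conclusion holds.
m = 14: m² + 5m + 23 = 289 = 17 × 17, composite.
So m = 14 is the smallest counterexample.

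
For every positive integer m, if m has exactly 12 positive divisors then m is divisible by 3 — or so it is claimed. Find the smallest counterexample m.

m = 140

m = 60: τ(60) = 12; 60 mod 3 = 0.
m = 72: τ(72) = 12; 72 mod 3 = 0.
m = 84: τ(84) = 12; 84 mod 3 = 0.
m = 90: τ(90) = 12; 90 mod 3 = 0.
m = 96: τ(96) = 12; 96 mod 3 = 0.
m = 108: τ(108) = 12; 108 mod 3 = 0.
m = 126: τ(126) = 12; 126 mod 3 = 0.
m = 132: τ(132) = 12; 132 mod 3 = 0.
m = 140: τ(140) = 12; 140 mod 3 = 2.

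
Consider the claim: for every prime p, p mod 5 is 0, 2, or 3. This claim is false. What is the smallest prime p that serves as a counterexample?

p = 11

For p = 2, 3, 5, 7 the conclusion holds.
p = 11: 11 mod 5 = 1 — not in {0, 2, 3}.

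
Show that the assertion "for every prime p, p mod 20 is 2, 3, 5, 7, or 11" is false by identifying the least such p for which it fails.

The first 5 eligible values, up to p = 11, all satisfy the conclusion.
p = 13: 13 mod 20 = 13 — not in {2, 3, 5, 7, 11}.

p = 13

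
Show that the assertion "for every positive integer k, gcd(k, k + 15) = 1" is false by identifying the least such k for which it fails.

k = 3

Check each positive integer k in order until gcd(k, k + 15) > 1.
For k = 1, 2 the conclusion holds.
k = 3: gcd(3, 18) = 3.
So k = 3 is the smallest counterexample.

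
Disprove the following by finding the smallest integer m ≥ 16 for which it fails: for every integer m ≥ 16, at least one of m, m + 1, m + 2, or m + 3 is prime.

m = 24

Check each integer m ≥ 16 in order until m, m + 1, m + 2, m + 3 are all composite.
The first 8 eligible values, up to m = 23, all satisfy the conclusion.
m = 24: 24 = 2 × 12; 25 = 5 × 5; 26 = 2 × 13; 27 = 3 × 9 — all composite.
So m = 24 is the smallest counterexample.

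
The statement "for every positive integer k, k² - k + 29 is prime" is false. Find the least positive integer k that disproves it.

k = 3

We need the least positive integer k for which k² - k + 29 is not prime.
For k = 1, 2 the conclusion holds.
k = 3: k² - k + 29 = 35 = 5 × 7, composite.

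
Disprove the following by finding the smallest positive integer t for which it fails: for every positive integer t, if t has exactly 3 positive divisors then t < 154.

For t = 4, 9, 25, 49, 121 the conclusion holds.
t = 169: τ(169) = 3; 169 ≥ 154.
Hence t = 169 is a counterexample.

t = 169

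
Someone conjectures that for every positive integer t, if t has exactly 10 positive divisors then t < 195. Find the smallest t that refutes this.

Check each positive integer t in order until t has exactly 10 positive divisors but the claim fails.
For t = 48, 80, 112, 162, 176 the conclusion holds.
t = 208: τ(208) = 10; 208 ≥ 195.

t = 208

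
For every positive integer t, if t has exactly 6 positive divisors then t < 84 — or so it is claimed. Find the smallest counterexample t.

t = 92

Check each positive integer t in order until t has exactly 6 positive divisors but the claim fails.
For t = 12, 18, 20, 28, …, 68, 75, 76 the conclusion holds.
t = 92: τ(92) = 6; 92 ≥ 84.
Thus t = 92 disproves the claim, and no smaller t works.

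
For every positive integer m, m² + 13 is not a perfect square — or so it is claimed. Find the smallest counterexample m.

m = 6

The first 5 eligible values, up to m = 5, all satisfy the conclusion.
m = 6: 6² + 13 = 49 = 7², a perfect square.
So m = 6 is the smallest counterexample.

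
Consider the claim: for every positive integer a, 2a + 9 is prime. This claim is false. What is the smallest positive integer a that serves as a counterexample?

a = 3

We need the least positive integer a for which 2a + 9 is not prime.
a = 1: 2a + 9 = 11, prime.
a = 2: 2a + 9 = 13, prime.
a = 3: 2a + 9 = 15 = 3 × 5, composite.
Thus a = 3 disproves the claim, and no smaller a works.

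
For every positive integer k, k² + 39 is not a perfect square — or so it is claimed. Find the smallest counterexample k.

k = 5

Check each positive integer k in order until k² + 39 is a perfect square.
The first 4 eligible values, up to k = 4, all satisfy the conclusion.
k = 5: 5² + 39 = 64 = 8², a perfect square.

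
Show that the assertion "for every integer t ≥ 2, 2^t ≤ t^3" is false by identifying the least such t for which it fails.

t = 10

A counterexample is any integer t ≥ 2 such that 2^t > t^3; we check each in order.
The first 8 eligible values, up to t = 9, all satisfy the conclusion.
t = 10: 2^t = 1024 and t^3 = 1000, so 1024 > 1000.
Thus t = 10 disproves the claim, and no smaller t works.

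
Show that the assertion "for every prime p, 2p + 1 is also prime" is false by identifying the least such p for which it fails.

p = 7

Check each prime p in order until 2p + 1 is not prime.
p = 2: 2p + 1 = 5, prime.
p = 3: 2p + 1 = 7, prime.
p = 5: 2p + 1 = 11, prime.
p = 7: 2p + 1 = 15 = 3 × 5, not prime.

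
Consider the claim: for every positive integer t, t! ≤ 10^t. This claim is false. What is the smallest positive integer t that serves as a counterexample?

t = 25

A counterexample is any positive integer t such that t! > 10^t; we check each in order.
For t = 1, 2, 3, 4, …, 22, 23, 24 the conclusion holds.
t = 25: t! = 15511210043330985984000000 and 10^t = 10000000000000000000000000, so 15511210043330985984000000 > 10000000000000000000000000.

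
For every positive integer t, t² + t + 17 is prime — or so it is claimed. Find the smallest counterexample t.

t = 16

The first 15 eligible values, up to t = 15, all satisfy the conclusion.
t = 16: t² + t + 17 = 289 = 17 × 17, composite.
Hence t = 16 is a counterexample.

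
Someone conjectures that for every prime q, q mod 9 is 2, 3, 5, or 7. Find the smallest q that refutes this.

We need the least prime q for which the claim fails.
For q = 2, 3, 5, 7, 11 the conclusion holds.
q = 13: 13 mod 9 = 4 — not in {2, 3, 5, 7}.

q = 13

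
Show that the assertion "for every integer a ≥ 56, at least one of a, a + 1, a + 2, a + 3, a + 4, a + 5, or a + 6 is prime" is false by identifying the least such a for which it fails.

We need the least integer a ≥ 56 for which a, a + 1, a + 2, a + 3, a + 4, a + 5, a + 6 are all composite.
The first 34 eligible values, up to a = 89, all satisfy the conclusion.
a = 90: 90 = 2 × 45; 91 = 7 × 13; 92 = 2 × 46; 93 = 3 × 31; 94 = 2 × 47; 95 = 5 × 19; 96 = 2 × 48 — all composite.

a = 90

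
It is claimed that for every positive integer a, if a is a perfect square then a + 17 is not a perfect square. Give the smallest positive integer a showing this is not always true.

a = 64

A counterexample is any positive integer a such that a is a perfect square but a + 17 is a perfect square; we check each in order.
For a = 1, 4, 9, 16, 25, 36, 49 the conclusion holds.
a = 64: 64 = 8² and 64 + 17 = 81 = 9².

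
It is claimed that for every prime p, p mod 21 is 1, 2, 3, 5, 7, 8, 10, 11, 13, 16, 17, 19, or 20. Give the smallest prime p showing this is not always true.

A counterexample is any prime p such that the claim fails; we check each in order.
The first 18 eligible values, up to p = 61, all satisfy the conclusion.
p = 67: 67 mod 21 = 4 — not in {1, 2, 3, 5, 7, 8, 10, 11, 13, 16, 17, 19, 20}.

p = 67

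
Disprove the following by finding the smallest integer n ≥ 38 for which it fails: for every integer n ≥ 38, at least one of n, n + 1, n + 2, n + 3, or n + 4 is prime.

Check each integer n ≥ 38 in order until n, n + 1, n + 2, n + 3, n + 4 are all composite.
For n = 38, 39, 40, 41, 42, 43, 44, 45, 46, 47 the conclusion holds.
n = 48: 48 = 2 × 24; 49 = 7 × 7; 50 = 2 × 25; 51 = 3 × 17; 52 = 2 × 26 — all composite.

n = 48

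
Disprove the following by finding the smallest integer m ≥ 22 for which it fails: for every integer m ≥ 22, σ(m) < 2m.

m = 24

A counterexample is any integer m ≥ 22 such that the claim fails; we check each in order.
For m = 22, 23 the conclusion holds.
m = 24: σ(24) = 60; 60 ≥ 48.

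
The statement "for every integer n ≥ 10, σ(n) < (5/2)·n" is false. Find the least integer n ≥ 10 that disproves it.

We need the least integer n ≥ 10 for which the claim fails.
For n = 10, 11, 12, 13, …, 21, 22, 23 the conclusion holds.
n = 24: σ(24) = 60; 60 ≥ 60.
Hence n = 24 is a counterexample.

n = 24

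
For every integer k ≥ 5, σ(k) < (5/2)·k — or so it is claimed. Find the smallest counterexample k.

For k = 5, 6, 7, 8, …, 21, 22, 23 the conclusion holds.
k = 24: σ(24) = 60; 60 ≥ 60.

k = 24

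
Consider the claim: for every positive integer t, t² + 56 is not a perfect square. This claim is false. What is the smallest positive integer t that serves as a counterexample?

We need the least positive integer t for which t² + 56 is a perfect square.
t = 1: 1² + 56 = 57, not a perfect square.
t = 2: 2² + 56 = 60, not a perfect square.
t = 3: 3² + 56 = 65, not a perfect square.
t = 4: 4² + 56 = 72, not a perfect square.
t = 5: 5² + 56 = 81 = 9², a perfect square.

t = 5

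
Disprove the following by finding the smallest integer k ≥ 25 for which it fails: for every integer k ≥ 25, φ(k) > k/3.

Check each integer k ≥ 25 in order until the claim fails.
k = 25: φ(25) = 20 and 25/3 = 25/3, so φ(25) > 25/3.
k = 26: φ(26) = 12 and 26/3 = 26/3, so φ(26) > 26/3.
k = 27: φ(27) = 18 and 27/3 = 9, so φ(27) > 27/3.
k = 28: φ(28) = 12 and 28/3 = 28/3, so φ(28) > 28/3.
k = 29: φ(29) = 28 and 29/3 = 29/3, so φ(29) > 29/3.
k = 30: φ(30) = 8 and 30/3 = 10, so φ(30) ≤ 30/3.
So k = 30 is the smallest counterexample.

k = 30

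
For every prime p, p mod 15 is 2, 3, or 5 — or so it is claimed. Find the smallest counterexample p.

p = 7

Check each prime p in order until the claim fails.
p = 2: 2 mod 15 = 2.
p = 3: 3 mod 15 = 3.
p = 5: 5 mod 15 = 5.
p = 7: 7 mod 15 = 7 — not in {2, 3, 5}.
Hence p = 7 is a counterexample.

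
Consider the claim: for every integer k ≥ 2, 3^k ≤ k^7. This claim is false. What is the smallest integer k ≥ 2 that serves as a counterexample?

k = 19

For k = 2, 3, 4, 5, …, 16, 17, 18 the conclusion holds.
k = 19: 3^k = 1162261467 and k^7 = 893871739, so 1162261467 > 893871739.
So k = 19 is the smallest counterexample.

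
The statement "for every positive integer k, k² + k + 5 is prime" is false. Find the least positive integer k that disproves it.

We need the least positive integer k for which k² + k + 5 is not prime.
k = 1: k² + k + 5 = 7, prime.
k = 2: k² + k + 5 = 11, prime.
k = 3: k² + k + 5 = 17, prime.
k = 4: k² + k + 5 = 25 = 5 × 5, composite.
Thus k = 4 disproves the claim, and no smaller k works.

k = 4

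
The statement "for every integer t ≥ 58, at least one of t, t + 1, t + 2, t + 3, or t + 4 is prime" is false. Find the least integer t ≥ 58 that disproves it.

The first 4 eligible values, up to t = 61, all satisfy the conclusion.
t = 62: 62 = 2 × 31; 63 = 3 × 21; 64 = 2 × 32; 65 = 5 × 13; 66 = 2 × 33 — all composite.
Hence t = 62 is a counterexample.

t = 62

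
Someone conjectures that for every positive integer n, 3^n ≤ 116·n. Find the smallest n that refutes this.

A counterexample is any positive integer n such that 3^n > 116·n; we check each in order.
The first 5 eligible values, up to n = 5, all satisfy the conclusion.
n = 6: 3^n = 729 and 116·n = 696, so 729 > 696.
Thus n = 6 disproves the claim, and no smaller n works.

n = 6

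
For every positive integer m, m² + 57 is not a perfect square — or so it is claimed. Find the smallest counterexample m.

Check each positive integer m in order until m² + 57 is a perfect square.
For m = 1, 2, 3, 4, 5, 6, 7 the conclusion holds.
m = 8: 8² + 57 = 121 = 11², a perfect square.
Thus m = 8 disproves the claim, and no smaller m works.

m = 8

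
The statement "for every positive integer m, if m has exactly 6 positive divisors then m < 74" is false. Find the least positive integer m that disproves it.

We need the least positive integer m for which m has exactly 6 positive divisors but the claim fails.
The first 11 eligible values, up to m = 68, all satisfy the conclusion.
m = 75: τ(75) = 6; 75 ≥ 74.
Thus m = 75 disproves the claim, and no smaller m works.

m = 75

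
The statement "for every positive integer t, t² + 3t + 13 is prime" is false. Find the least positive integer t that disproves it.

t = 9

A counterexample is any positive integer t such that t² + 3t + 13 is not prime; we check each in order.
t = 1: t² + 3t + 13 = 17, prime.
t = 2: t² + 3t + 13 = 23, prime.
t = 3: t² + 3t + 13 = 31, prime.
t = 4: t² + 3t + 13 = 41, prime.
t = 5: t² + 3t + 13 = 53, prime.
t = 6: t² + 3t + 13 = 67, prime.
t = 7: t² + 3t + 13 = 83, prime.
t = 8: t² + 3t + 13 = 101, prime.
t = 9: t² + 3t + 13 = 121 = 11 × 11, composite.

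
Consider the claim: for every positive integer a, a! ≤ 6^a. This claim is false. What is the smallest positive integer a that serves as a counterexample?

a = 14

A counterexample is any positive integer a such that a! > 6^a; we check each in order.
For a = 1, 2, 3, 4, …, 11, 12, 13 the conclusion holds.
a = 14: a! = 87178291200 and 6^a = 78364164096, so 87178291200 > 78364164096.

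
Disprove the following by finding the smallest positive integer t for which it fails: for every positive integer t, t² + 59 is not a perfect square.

The first 28 eligible values, up to t = 28, all satisfy the conclusion.
t = 29: 29² + 59 = 900 = 30², a perfect square.
So t = 29 is the smallest counterexample.

t = 29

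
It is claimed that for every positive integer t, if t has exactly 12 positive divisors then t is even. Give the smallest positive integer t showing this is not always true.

A counterexample is any positive integer t such that t has exactly 12 positive divisors but t is odd; we check each in order.
The first 24 eligible values, up to t = 308, all satisfy the conclusion.
t = 315: divisors of 315: 12 divisors; 315 is odd.
Hence t = 315 is a counterexample.

t = 315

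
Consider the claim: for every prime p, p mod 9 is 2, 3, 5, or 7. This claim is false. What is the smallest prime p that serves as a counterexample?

For p = 2, 3, 5, 7, 11 the conclusion holds.
p = 13: 13 mod 9 = 4 — not in {2, 3, 5, 7}.
Thus p = 13 disproves the claim, and no smaller p works.

p = 13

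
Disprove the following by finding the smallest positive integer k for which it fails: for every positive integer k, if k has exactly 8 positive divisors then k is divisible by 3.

k = 40

We need the least positive integer k for which k has exactly 8 positive divisors but k is not divisible by 3.
For k = 24, 30 the conclusion holds.
k = 40: τ(40) = 8; 40 mod 3 = 1.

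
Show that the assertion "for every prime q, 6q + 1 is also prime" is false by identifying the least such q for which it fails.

We need the least prime q for which 6q + 1 is not prime.
The first 7 eligible values, up to q = 17, all satisfy the conclusion.
q = 19: 6q + 1 = 115 = 5 × 23, not prime.
Hence q = 19 is a counterexample.

q = 19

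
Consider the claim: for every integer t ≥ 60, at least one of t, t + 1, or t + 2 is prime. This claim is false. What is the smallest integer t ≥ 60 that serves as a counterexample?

t = 62

t = 60: 61 is prime.
t = 61: 61 is prime.
t = 62: 62 = 2 × 31; 63 = 3 × 21; 64 = 2 × 32 — all composite.
So t = 62 is the smallest counterexample.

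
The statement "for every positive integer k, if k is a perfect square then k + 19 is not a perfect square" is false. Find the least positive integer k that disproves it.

k = 81

The first 8 eligible values, up to k = 64, all satisfy the conclusion.
k = 81: 81 = 9² and 81 + 19 = 100 = 10².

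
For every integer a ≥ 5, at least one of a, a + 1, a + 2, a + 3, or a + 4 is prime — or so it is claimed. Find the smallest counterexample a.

a = 24

The first 19 eligible values, up to a = 23, all satisfy the conclusion.
a = 24: 24 = 2 × 12; 25 = 5 × 5; 26 = 2 × 13; 27 = 3 × 9; 28 = 2 × 14 — all composite.
Thus a = 24 disproves the claim, and no smaller a works.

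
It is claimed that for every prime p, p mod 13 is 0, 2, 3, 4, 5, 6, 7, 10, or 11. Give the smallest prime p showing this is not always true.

p = 47

We need the least prime p for which the claim fails.
For p = 2, 3, 5, 7, …, 37, 41, 43 the conclusion holds.
p = 47: 47 mod 13 = 8 — not in {0, 2, 3, 4, 5, 6, 7, 10, 11}.
So p = 47 is the smallest counterexample.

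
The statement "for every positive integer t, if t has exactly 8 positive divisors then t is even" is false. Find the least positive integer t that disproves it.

Check each positive integer t in order until t has exactly 8 positive divisors but t is odd.
The first 12 eligible values, up to t = 104, all satisfy the conclusion.
t = 105: divisors of 105: 1, 3, 5, 7, 15, 21, 35, 105; 105 is odd.
Thus t = 105 disproves the claim, and no smaller t works.

t = 105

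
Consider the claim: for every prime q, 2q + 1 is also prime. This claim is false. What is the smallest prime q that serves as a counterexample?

A counterexample is any prime q such that 2q + 1 is not prime; we check each in order.
q = 2: 2q + 1 = 5, prime.
q = 3: 2q + 1 = 7, prime.
q = 5: 2q + 1 = 11, prime.
q = 7: 2q + 1 = 15 = 3 × 5, not prime.
Hence q = 7 is a counterexample.

q = 7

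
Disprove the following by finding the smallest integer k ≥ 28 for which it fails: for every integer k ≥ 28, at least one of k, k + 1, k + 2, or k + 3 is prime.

k = 32

We need the least integer k ≥ 28 for which k, k + 1, k + 2, k + 3 are all composite.
k = 28: 29 is prime.
k = 29: 29 is prime.
k = 30: 31 is prime.
k = 31: 31 is prime.
k = 32: 32 = 2 × 16; 33 = 3 × 11; 34 = 2 × 17; 35 = 5 × 7 — all composite.
So k = 32 is the smallest counterexample.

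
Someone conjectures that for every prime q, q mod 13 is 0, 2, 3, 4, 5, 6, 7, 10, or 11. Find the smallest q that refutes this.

For q = 2, 3, 5, 7, …, 37, 41, 43 the conclusion holds.
q = 47: 47 mod 13 = 8 — not in {0, 2, 3, 4, 5, 6, 7, 10, 11}.
Hence q = 47 is a counterexample.

q = 47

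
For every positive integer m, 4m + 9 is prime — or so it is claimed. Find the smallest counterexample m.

m = 3

For m = 1, 2 the conclusion holds.
m = 3: 4m + 9 = 21 = 3 × 7, composite.
So m = 3 is the smallest counterexample.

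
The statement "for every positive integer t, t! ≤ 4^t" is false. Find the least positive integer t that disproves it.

The first 8 eligible values, up to t = 8, all satisfy the conclusion.
t = 9: t! = 362880 and 4^t = 262144, so 362880 > 262144.
So t = 9 is the smallest counterexample.

t = 9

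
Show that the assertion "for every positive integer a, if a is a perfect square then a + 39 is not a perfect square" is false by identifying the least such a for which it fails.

We need the least positive integer a for which a is a perfect square but a + 39 is a perfect square.
The first 4 eligible values, up to a = 16, all satisfy the conclusion.
a = 25: 25 = 5² and 25 + 39 = 64 = 8².

a = 25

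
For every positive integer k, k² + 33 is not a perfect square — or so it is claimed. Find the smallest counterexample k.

k = 4

A counterexample is any positive integer k such that k² + 33 is a perfect square; we check each in order.
For k = 1, 2, 3 the conclusion holds.
k = 4: 4² + 33 = 49 = 7², a perfect square.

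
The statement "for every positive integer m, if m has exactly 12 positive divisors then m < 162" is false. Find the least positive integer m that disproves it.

m = 198

The first 12 eligible values, up to m = 160, all satisfy the conclusion.
m = 198: τ(198) = 12; 198 ≥ 162.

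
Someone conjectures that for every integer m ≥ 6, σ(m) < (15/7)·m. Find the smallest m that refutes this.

We need the least integer m ≥ 6 for which the claim fails.
The first 6 eligible values, up to m = 11, all satisfy the conclusion.
m = 12: σ(12) = 28; 28 ≥ 180/7.
Hence m = 12 is a counterexample.

m = 12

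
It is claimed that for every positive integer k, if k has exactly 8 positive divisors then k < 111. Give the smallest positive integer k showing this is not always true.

We need the least positive integer k for which k has exactly 8 positive divisors but the claim fails.
For k = 24, 30, 40, 42, …, 104, 105, 110 the conclusion holds.
k = 114: τ(114) = 8; 114 ≥ 111.

k = 114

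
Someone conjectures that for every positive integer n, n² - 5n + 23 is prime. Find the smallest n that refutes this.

We need the least positive integer n for which n² - 5n + 23 is not prime.
For n = 1, 2, 3, 4, …, 16, 17, 18 the conclusion holds.
n = 19: n² - 5n + 23 = 289 = 17 × 17, composite.
So n = 19 is the smallest counterexample.

n = 19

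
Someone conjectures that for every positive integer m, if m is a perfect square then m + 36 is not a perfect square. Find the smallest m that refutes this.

For m = 1, 4, 9, 16, 25, 36, 49 the conclusion holds.
m = 64: 64 = 8² and 64 + 36 = 100 = 10².

m = 64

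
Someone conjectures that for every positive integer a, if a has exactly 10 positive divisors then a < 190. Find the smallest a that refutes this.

a = 208

Check each positive integer a in order until a has exactly 10 positive divisors but the claim fails.
The first 5 eligible values, up to a = 176, all satisfy the conclusion.
a = 208: τ(208) = 10; 208 ≥ 190.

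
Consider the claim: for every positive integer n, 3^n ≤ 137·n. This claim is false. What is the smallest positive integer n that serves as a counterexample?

We need the least positive integer n for which 3^n > 137·n.
n = 1: 3^n = 3 and 137·n = 137, so 3 ≤ 137.
n = 2: 3^n = 9 and 137·n = 274, so 9 ≤ 274.
n = 3: 3^n = 27 and 137·n = 411, so 27 ≤ 411.
n = 4: 3^n = 81 and 137·n = 548, so 81 ≤ 548.
n = 5: 3^n = 243 and 137·n = 685, so 243 ≤ 685.
n = 6: 3^n = 729 and 137·n = 822, so 729 ≤ 822.
n = 7: 3^n = 2187 and 137·n = 959, so 2187 > 959.

n = 7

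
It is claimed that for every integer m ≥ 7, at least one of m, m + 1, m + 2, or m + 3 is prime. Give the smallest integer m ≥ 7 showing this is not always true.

m = 24

A counterexample is any integer m ≥ 7 such that m, m + 1, m + 2, m + 3 are all composite; we check each in order.
The first 17 eligible values, up to m = 23, all satisfy the conclusion.
m = 24: 24 = 2 × 12; 25 = 5 × 5; 26 = 2 × 13; 27 = 3 × 9 — all composite.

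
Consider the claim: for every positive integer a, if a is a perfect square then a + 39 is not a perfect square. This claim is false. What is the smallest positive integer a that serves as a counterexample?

a = 25

A counterexample is any positive integer a such that a is a perfect square but a + 39 is a perfect square; we check each in order.
The first 4 eligible values, up to a = 16, all satisfy the conclusion.
a = 25: 25 = 5² and 25 + 39 = 64 = 8².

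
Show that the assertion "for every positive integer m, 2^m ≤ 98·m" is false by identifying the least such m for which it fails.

m = 10

A counterexample is any positive integer m such that 2^m > 98·m; we check each in order.
For m = 1, 2, 3, 4, 5, 6, 7, 8, 9 the conclusion holds.
m = 10: 2^m = 1024 and 98·m = 980, so 1024 > 980.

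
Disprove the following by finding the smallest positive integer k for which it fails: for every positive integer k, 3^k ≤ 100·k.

k = 6

A counterexample is any positive integer k such that 3^k > 100·k; we check each in order.
k = 1: 3^k = 3 and 100·k = 100, so 3 ≤ 100.
k = 2: 3^k = 9 and 100·k = 200, so 9 ≤ 200.
k = 3: 3^k = 27 and 100·k = 300, so 27 ≤ 300.
k = 4: 3^k = 81 and 100·k = 400, so 81 ≤ 400.
k = 5: 3^k = 243 and 100·k = 500, so 243 ≤ 500.
k = 6: 3^k = 729 and 100·k = 600, so 729 > 600.
So k = 6 is the smallest counterexample.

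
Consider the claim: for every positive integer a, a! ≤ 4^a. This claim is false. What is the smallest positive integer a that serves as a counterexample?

a = 9

We need the least positive integer a for which a! > 4^a.
The first 8 eligible values, up to a = 8, all satisfy the conclusion.
a = 9: a! = 362880 and 4^a = 262144, so 362880 > 262144.
So a = 9 is the smallest counterexample.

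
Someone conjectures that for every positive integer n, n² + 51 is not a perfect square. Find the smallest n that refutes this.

The first 6 eligible values, up to n = 6, all satisfy the conclusion.
n = 7: 7² + 51 = 100 = 10², a perfect square.

n = 7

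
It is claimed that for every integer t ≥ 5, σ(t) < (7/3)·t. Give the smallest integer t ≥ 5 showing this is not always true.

t = 12

Check each integer t ≥ 5 in order until the claim fails.
The first 7 eligible values, up to t = 11, all satisfy the conclusion.
t = 12: σ(12) = 28; 28 ≥ 28.
So t = 12 is the smallest counterexample.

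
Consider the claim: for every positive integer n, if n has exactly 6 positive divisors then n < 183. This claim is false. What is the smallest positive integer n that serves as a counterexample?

A counterexample is any positive integer n such that n has exactly 6 positive divisors but the claim fails; we check each in order.
For n = 12, 18, 20, 28, …, 171, 172, 175 the conclusion holds.
n = 188: τ(188) = 6; 188 ≥ 183.
Thus n = 188 disproves the claim, and no smaller n works.

n = 188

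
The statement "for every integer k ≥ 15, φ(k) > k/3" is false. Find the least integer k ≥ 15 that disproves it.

k = 18

We need the least integer k ≥ 15 for which the claim fails.
k = 15: φ(15) = 8 and 15/3 = 5, so φ(15) > 15/3.
k = 16: φ(16) = 8 and 16/3 = 16/3, so φ(16) > 16/3.
k = 17: φ(17) = 16 and 17/3 = 17/3, so φ(17) > 17/3.
k = 18: φ(18) = 6 and 18/3 = 6, so φ(18) ≤ 18/3.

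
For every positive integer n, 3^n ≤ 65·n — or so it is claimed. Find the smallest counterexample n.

Check each positive integer n in order until 3^n > 65·n.
For n = 1, 2, 3, 4, 5 the conclusion holds.
n = 6: 3^n = 729 and 65·n = 390, so 729 > 390.
Hence n = 6 is a counterexample.

n = 6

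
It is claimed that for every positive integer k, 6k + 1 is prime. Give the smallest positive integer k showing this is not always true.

Check each positive integer k in order until 6k + 1 is not prime.
For k = 1, 2, 3 the conclusion holds.
k = 4: 6k + 1 = 25 = 5 × 5, composite.
So k = 4 is the smallest counterexample.

k = 4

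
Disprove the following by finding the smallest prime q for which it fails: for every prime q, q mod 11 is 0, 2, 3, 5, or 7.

Check each prime q in order until the claim fails.
q = 2: 2 mod 11 = 2.
q = 3: 3 mod 11 = 3.
q = 5: 5 mod 11 = 5.
q = 7: 7 mod 11 = 7.
q = 11: 11 mod 11 = 0.
q = 13: 13 mod 11 = 2.
q = 17: 17 mod 11 = 6 — not in {0, 2, 3, 5, 7}.

q = 17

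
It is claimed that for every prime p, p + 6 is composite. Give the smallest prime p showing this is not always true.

p = 5

For p = 2, 3 the conclusion holds.
p = 5: p + 6 = 11, prime — not composite.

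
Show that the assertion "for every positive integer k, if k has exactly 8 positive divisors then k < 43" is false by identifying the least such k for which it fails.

We need the least positive integer k for which k has exactly 8 positive divisors but the claim fails.
For k = 24, 30, 40, 42 the conclusion holds.
k = 54: τ(54) = 8; 54 ≥ 43.

k = 54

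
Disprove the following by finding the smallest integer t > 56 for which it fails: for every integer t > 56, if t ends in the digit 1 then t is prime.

Check each integer t > 56 in order until t ends in the digit 1 but t is not prime.
For t = 61, 71 the conclusion holds.
t = 81: 81 ends in 1; 81 = 3 × 27, composite.

t = 81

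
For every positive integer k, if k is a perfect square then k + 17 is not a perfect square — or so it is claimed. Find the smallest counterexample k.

k = 64

k = 1: 1 + 17 = 18, not a perfect square.
k = 4: 4 + 17 = 21, not a perfect square.
k = 9: 9 + 17 = 26, not a perfect square.
k = 16: 16 + 17 = 33, not a perfect square.
k = 25: 25 + 17 = 42, not a perfect square.
k = 36: 36 + 17 = 53, not a perfect square.
k = 49: 49 + 17 = 66, not a perfect square.
k = 64: 64 = 8² and 64 + 17 = 81 = 9².
Thus k = 64 disproves the claim, and no smaller k works.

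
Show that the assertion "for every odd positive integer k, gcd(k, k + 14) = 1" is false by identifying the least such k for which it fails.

k = 7

Check each odd positive integer k in order until gcd(k, k + 14) > 1.
k = 1: gcd(1, 15) = 1.
k = 3: gcd(3, 17) = 1.
k = 5: gcd(5, 19) = 1.
k = 7: gcd(7, 21) = 7.
So k = 7 is the smallest counterexample.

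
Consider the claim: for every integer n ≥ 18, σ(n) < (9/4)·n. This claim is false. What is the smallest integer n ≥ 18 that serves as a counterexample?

A counterexample is any integer n ≥ 18 such that the claim fails; we check each in order.
n = 18: σ(18) = 39; 39 < 81/2.
n = 19: σ(19) = 20; 20 < 171/4.
n = 20: σ(20) = 42; 42 < 45.
n = 21: σ(21) = 32; 32 < 189/4.
n = 22: σ(22) = 36; 36 < 99/2.
n = 23: σ(23) = 24; 24 < 207/4.
n = 24: σ(24) = 60; 60 ≥ 54.
So n = 24 is the smallest counterexample.

n = 24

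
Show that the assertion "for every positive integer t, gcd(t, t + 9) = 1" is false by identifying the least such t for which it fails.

t = 3

For t = 1, 2 the conclusion holds.
t = 3: gcd(3, 12) = 3.
Thus t = 3 disproves the claim, and no smaller t works.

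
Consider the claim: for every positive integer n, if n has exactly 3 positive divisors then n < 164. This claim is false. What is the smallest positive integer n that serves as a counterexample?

Check each positive integer n in order until n has exactly 3 positive divisors but the claim fails.
n = 4: τ(4) = 3; 4 < 164.
n = 9: τ(9) = 3; 9 < 164.
n = 25: τ(25) = 3; 25 < 164.
n = 49: τ(49) = 3; 49 < 164.
n = 121: τ(121) = 3; 121 < 164.
n = 169: τ(169) = 3; 169 ≥ 164.
Hence n = 169 is a counterexample.

n = 169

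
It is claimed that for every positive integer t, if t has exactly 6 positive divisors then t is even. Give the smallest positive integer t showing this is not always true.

Check each positive integer t in order until t has exactly 6 positive divisors but t is odd.
The first 6 eligible values, up to t = 44, all satisfy the conclusion.
t = 45: divisors of 45: 1, 3, 5, 9, 15, 45; 45 is odd.

t = 45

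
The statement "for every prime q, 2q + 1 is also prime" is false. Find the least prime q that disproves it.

q = 7

Check each prime q in order until 2q + 1 is not prime.
For q = 2, 3, 5 the conclusion holds.
q = 7: 2q + 1 = 15 = 3 × 5, not prime.
Hence q = 7 is a counterexample.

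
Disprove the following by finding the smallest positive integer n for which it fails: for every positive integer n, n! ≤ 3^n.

For n = 1, 2, 3, 4, 5, 6 the conclusion holds.
n = 7: n! = 5040 and 3^n = 2187, so 5040 > 2187.
Hence n = 7 is a counterexample.

n = 7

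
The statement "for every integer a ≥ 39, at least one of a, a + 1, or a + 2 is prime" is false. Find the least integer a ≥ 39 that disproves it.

a = 44

The first 5 eligible values, up to a = 43, all satisfy the conclusion.
a = 44: 44 = 2 × 22; 45 = 3 × 15; 46 = 2 × 23 — all composite.
Hence a = 44 is a counterexample.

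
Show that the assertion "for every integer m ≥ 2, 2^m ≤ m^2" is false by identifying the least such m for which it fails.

m = 5

Check each integer m ≥ 2 in order until 2^m > m^2.
m = 2: 2^m = 4 and m^2 = 4, so 4 ≤ 4.
m = 3: 2^m = 8 and m^2 = 9, so 8 ≤ 9.
m = 4: 2^m = 16 and m^2 = 16, so 16 ≤ 16.
m = 5: 2^m = 32 and m^2 = 25, so 32 > 25.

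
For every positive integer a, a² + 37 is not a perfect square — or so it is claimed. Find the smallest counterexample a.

a = 18

Check each positive integer a in order until a² + 37 is a perfect square.
For a = 1, 2, 3, 4, …, 15, 16, 17 the conclusion holds.
a = 18: 18² + 37 = 361 = 19², a perfect square.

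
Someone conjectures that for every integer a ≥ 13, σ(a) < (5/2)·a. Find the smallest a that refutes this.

a = 24

Check each integer a ≥ 13 in order until the claim fails.
For a = 13, 14, 15, 16, …, 21, 22, 23 the conclusion holds.
a = 24: σ(24) = 60; 60 ≥ 60.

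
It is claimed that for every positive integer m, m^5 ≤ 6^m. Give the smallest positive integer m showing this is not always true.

m = 3

A counterexample is any positive integer m such that m^5 > 6^m; we check each in order.
For m = 1, 2 the conclusion holds.
m = 3: m^5 = 243 and 6^m = 216, so 243 > 216.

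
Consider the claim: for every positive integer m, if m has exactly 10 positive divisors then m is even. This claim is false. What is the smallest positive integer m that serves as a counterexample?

m = 405

Check each positive integer m in order until m has exactly 10 positive divisors but m is odd.
For m = 48, 80, 112, 162, 176, 208, 272, 304, 368 the conclusion holds.
m = 405: divisors of 405: 10 divisors; 405 is odd.
So m = 405 is the smallest counterexample.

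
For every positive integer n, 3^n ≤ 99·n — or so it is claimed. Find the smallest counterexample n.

n = 6

The first 5 eligible values, up to n = 5, all satisfy the conclusion.
n = 6: 3^n = 729 and 99·n = 594, so 729 > 594.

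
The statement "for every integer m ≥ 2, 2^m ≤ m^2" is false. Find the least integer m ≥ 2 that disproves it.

Check each integer m ≥ 2 in order until 2^m > m^2.
For m = 2, 3, 4 the conclusion holds.
m = 5: 2^m = 32 and m^2 = 25, so 32 > 25.

m = 5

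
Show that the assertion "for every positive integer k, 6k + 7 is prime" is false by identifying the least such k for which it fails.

k = 3

We need the least positive integer k for which 6k + 7 is not prime.
k = 1: 6k + 7 = 13, prime.
k = 2: 6k + 7 = 19, prime.
k = 3: 6k + 7 = 25 = 5 × 5, composite.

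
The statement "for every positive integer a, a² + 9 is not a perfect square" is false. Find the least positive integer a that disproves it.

a = 4

Check each positive integer a in order until a² + 9 is a perfect square.
a = 1: 1² + 9 = 10, not a perfect square.
a = 2: 2² + 9 = 13, not a perfect square.
a = 3: 3² + 9 = 18, not a perfect square.
a = 4: 4² + 9 = 25 = 5², a perfect square.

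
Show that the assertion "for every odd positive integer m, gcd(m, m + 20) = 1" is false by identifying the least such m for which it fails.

m = 5

A counterexample is any odd positive integer m such that gcd(m, m + 20) > 1; we check each in order.
m = 1: gcd(1, 21) = 1.
m = 3: gcd(3, 23) = 1.
m = 5: gcd(5, 25) = 5.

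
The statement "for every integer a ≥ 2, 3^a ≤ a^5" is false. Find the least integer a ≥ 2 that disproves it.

A counterexample is any integer a ≥ 2 such that 3^a > a^5; we check each in order.
For a = 2, 3, 4, 5, 6, 7, 8, 9, 10 the conclusion holds.
a = 11: 3^a = 177147 and a^5 = 161051, so 177147 > 161051.
Thus a = 11 disproves the claim, and no smaller a works.

a = 11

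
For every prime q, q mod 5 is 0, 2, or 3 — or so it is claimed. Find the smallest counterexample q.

q = 11

We need the least prime q for which the claim fails.
For q = 2, 3, 5, 7 the conclusion holds.
q = 11: 11 mod 5 = 1 — not in {0, 2, 3}.
Hence q = 11 is a counterexample.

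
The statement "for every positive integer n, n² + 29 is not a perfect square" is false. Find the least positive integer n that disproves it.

n = 14

A counterexample is any positive integer n such that n² + 29 is a perfect square; we check each in order.
For n = 1, 2, 3, 4, …, 11, 12, 13 the conclusion holds.
n = 14: 14² + 29 = 225 = 15², a perfect square.
So n = 14 is the smallest counterexample.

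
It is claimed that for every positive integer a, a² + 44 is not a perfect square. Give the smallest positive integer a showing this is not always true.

We need the least positive integer a for which a² + 44 is a perfect square.
For a = 1, 2, 3, 4, 5, 6, 7, 8, 9 the conclusion holds.
a = 10: 10² + 44 = 144 = 12², a perfect square.
Hence a = 10 is a counterexample.

a = 10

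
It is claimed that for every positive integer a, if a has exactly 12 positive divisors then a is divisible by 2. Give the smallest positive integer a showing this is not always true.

For a = 60, 72, 84, 90, …, 294, 306, 308 the conclusion holds.
a = 315: τ(315) = 12; 315 mod 2 = 1.
Thus a = 315 disproves the claim, and no smaller a works.

a = 315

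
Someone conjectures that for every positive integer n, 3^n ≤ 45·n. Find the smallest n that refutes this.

n = 5

We need the least positive integer n for which 3^n > 45·n.
The first 4 eligible values, up to n = 4, all satisfy the conclusion.
n = 5: 3^n = 243 and 45·n = 225, so 243 > 225.
Hence n = 5 is a counterexample.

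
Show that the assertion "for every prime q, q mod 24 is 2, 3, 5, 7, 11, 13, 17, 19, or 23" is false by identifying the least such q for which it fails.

q = 73

The first 20 eligible values, up to q = 71, all satisfy the conclusion.
q = 73: 73 mod 24 = 1 — not in {2, 3, 5, 7, 11, 13, 17, 19, 23}.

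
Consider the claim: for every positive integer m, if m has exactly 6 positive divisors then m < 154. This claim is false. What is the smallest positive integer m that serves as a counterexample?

For m = 12, 18, 20, 28, …, 147, 148, 153 the conclusion holds.
m = 164: τ(164) = 6; 164 ≥ 154.
So m = 164 is the smallest counterexample.

m = 164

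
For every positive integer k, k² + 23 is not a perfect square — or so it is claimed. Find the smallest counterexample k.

A counterexample is any positive integer k such that k² + 23 is a perfect square; we check each in order.
For k = 1, 2, 3, 4, 5, 6, 7, 8, 9, 10 the conclusion holds.
k = 11: 11² + 23 = 144 = 12², a perfect square.
Thus k = 11 disproves the claim, and no smaller k works.

k = 11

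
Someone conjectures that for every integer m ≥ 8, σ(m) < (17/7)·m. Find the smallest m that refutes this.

m = 24

Check each integer m ≥ 8 in order until the claim fails.
For m = 8, 9, 10, 11, …, 21, 22, 23 the conclusion holds.
m = 24: σ(24) = 60; 60 ≥ 408/7.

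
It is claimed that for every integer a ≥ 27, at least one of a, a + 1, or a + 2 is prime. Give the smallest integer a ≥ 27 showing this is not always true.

a = 32

A counterexample is any integer a ≥ 27 such that a, a + 1, a + 2 are all composite; we check each in order.
The first 5 eligible values, up to a = 31, all satisfy the conclusion.
a = 32: 32 = 2 × 16; 33 = 3 × 11; 34 = 2 × 17 — all composite.
So a = 32 is the smallest counterexample.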